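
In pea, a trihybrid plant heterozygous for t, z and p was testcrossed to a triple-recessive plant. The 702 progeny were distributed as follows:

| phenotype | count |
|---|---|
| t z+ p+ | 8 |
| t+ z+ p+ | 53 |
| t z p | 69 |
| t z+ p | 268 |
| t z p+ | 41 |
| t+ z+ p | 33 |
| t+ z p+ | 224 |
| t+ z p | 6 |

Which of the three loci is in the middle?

p

The two most frequent reciprocal classes, t z+ p and t+ z p+, are the parental types, so the F1 was t z+ p / t+ z p+.
The two rarest classes, t z+ p+ and t+ z p, are the double crossovers. Comparing them with the parentals, only the p allele has switched, so p is the middle locus and the order is t – p – z.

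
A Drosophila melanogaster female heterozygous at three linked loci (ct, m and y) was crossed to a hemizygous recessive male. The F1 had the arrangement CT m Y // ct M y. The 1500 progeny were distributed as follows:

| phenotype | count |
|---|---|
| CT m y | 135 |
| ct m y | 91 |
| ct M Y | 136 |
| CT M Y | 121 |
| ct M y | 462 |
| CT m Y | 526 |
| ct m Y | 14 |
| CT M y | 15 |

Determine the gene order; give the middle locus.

ct

The two rarest classes, ct m Y and CT M y, are the double crossovers. Comparing them with the parentals, only the ct allele has switched, so ct is the middle locus and the order is m – ct – y.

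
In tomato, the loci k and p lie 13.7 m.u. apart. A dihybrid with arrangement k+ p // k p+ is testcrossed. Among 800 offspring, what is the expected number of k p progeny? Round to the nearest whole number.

A map distance of 13.7 m.u. corresponds to a recombination frequency of 0.137.
The F1 is k+ p / k p+, so k p is a recombinant gamete class with expected frequency r/2 = 0.137/2 = 0.0685.
Expected number = 0.0685 × 800 = 54.80 ≈ 55.

55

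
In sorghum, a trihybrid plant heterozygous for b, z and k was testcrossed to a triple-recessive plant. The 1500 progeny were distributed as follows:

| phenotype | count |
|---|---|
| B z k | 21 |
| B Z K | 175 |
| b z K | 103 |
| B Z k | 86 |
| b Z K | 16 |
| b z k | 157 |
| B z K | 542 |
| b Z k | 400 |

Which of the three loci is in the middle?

The two most frequent reciprocal classes, B z K and b Z k, are the parental types, so the F1 was B z K / b Z k.
The two rarest classes, B z k and b Z K, are the double crossovers. Comparing them with the parentals, only the k allele has switched, so k is the middle locus and the order is z – k – b.

k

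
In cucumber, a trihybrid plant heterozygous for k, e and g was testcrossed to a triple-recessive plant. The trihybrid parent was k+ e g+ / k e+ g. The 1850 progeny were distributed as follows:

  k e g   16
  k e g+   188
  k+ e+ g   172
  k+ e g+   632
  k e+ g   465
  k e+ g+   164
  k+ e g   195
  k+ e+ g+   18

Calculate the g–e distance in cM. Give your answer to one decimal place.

The two rarest classes, k+ e+ g+ and k e g, are the double crossovers. Comparing them with the parentals, only the e allele has switched, so e is the middle locus and the order is k – e – g.
Crossovers in the e–g interval produce the single-crossover classes k+ e g and k e+ g+ (195 + 164 = 359) plus the double crossovers (34).
RF(e–g) = (359 + 34) / 1850 = 393/1850 = 0.2124 → 21.2 cM.

21.2 cM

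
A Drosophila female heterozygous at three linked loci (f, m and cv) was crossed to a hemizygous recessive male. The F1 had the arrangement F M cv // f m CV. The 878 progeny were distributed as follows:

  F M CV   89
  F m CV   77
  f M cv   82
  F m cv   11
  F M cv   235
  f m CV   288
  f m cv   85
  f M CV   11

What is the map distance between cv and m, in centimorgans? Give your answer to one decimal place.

The two rarest classes, F m cv and f M CV, are the double crossovers. Comparing them with the parentals, only the m allele has switched, so m is the middle locus and the order is f – m – cv.
Crossovers in the m–cv interval produce the single-crossover classes F M CV and f m cv (89 + 85 = 174) plus the double crossovers (22).
RF(m–cv) = (174 + 22) / 878 = 196/878 = 0.2232 → 22.3 centimorgans.

22.3 centimorgans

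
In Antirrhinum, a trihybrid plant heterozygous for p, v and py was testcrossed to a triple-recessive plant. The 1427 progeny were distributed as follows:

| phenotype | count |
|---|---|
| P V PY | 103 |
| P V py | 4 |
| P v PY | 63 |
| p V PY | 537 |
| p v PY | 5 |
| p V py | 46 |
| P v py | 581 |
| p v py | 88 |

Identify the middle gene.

The two most frequent reciprocal classes, p V PY and P v py, are the parental types, so the F1 was p V PY / P v py.
The two rarest classes, p v PY and P V py, are the double crossovers. Comparing them with the parentals, only the v allele has switched, so v is the middle locus and the order is py – v – p.

v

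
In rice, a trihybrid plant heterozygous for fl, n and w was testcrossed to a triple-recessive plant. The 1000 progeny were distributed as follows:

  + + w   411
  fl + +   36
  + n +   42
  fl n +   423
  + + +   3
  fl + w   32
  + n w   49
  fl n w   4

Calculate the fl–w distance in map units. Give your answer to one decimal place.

The two most frequent reciprocal classes, + + w and fl n +, are the parental types, so the F1 was + + w / fl n +.
The two rarest classes, + + + and fl n w, are the double crossovers. Comparing them with the parentals, only the w allele has switched, so w is the middle locus and the order is fl – w – n.
Crossovers in the fl–w interval produce the single-crossover classes fl + w and + n + (32 + 42 = 74) plus the double crossovers (7).
RF(fl–w) = (74 + 7) / 1000 = 81/1000 = 0.0810 → 8.1 map units.

8.1 map units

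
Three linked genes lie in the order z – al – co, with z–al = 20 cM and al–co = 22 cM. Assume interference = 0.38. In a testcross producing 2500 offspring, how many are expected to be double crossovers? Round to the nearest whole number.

Map distances give recombination frequencies of 0.200 and 0.220 for the two intervals.
With interference 0.38 (so coincidence = 0.62), expected double-crossover frequency = 0.200 × 0.220 × 0.62 = 0.02728.
Expected number = 0.02728 × 2500 = 68.20 ≈ 68.

68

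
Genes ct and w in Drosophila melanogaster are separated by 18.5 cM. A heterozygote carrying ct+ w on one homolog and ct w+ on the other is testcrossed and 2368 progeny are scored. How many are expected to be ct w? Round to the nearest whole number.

A map distance of 18.5 cM corresponds to a recombination frequency of 0.185.
The F1 is ct+ w / ct w+, so ct w is a recombinant gamete class with expected frequency r/2 = 0.185/2 = 0.0925.
Expected number = 0.0925 × 2368 = 219.04 ≈ 219.

219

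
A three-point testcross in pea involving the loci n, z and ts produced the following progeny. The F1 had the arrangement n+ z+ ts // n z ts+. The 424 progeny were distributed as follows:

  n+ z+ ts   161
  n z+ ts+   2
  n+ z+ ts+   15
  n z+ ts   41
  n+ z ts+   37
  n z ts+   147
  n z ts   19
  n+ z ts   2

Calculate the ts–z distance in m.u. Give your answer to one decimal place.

9.0 m.u.

The two rarest classes, n+ z ts and n z+ ts+, are the double crossovers. Comparing them with the parentals, only the z allele has switched, so z is the middle locus and the order is ts – z – n.
Crossovers in the ts–z interval produce the single-crossover classes n+ z+ ts+ and n z ts (15 + 19 = 34) plus the double crossovers (4).
RF(ts–z) = (34 + 4) / 424 = 38/424 = 0.0896 → 9.0 m.u.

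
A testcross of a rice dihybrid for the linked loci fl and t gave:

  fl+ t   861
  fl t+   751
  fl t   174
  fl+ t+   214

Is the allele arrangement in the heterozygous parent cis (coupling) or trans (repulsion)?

trans

The two most frequent classes are fl+ t (861) and fl t+ (751); these are the parental (non-recombinant) types.
So the F1 carried fl+ t on one chromosome and fl t+ on the other — the recessive alleles are on opposite chromosomes (trans / repulsion).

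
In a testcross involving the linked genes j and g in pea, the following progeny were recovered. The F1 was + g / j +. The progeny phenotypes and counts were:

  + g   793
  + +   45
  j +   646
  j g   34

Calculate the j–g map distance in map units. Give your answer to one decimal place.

5.2 map units

The recombinant classes are + + and j g: 45 + 34 = 79.
Recombination frequency = 79/1518 = 0.0520 ≈ 5.2%, i.e. 5.2 map units.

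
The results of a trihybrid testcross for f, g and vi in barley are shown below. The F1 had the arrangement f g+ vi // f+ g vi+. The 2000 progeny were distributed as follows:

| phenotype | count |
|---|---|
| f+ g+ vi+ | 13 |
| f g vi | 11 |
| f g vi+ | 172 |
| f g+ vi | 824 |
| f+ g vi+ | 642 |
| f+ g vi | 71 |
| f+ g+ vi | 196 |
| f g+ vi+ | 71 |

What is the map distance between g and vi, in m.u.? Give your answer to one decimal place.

8.3 m.u.

The two rarest classes, f g vi and f+ g+ vi+, are the double crossovers. Comparing them with the parentals, only the g allele has switched, so g is the middle locus and the order is vi – g – f.
Crossovers in the vi–g interval produce the single-crossover classes f g+ vi+ and f+ g vi (71 + 71 = 142) plus the double crossovers (24).
RF(vi–g) = (142 + 24) / 2000 = 166/2000 = 0.0830 → 8.3 m.u.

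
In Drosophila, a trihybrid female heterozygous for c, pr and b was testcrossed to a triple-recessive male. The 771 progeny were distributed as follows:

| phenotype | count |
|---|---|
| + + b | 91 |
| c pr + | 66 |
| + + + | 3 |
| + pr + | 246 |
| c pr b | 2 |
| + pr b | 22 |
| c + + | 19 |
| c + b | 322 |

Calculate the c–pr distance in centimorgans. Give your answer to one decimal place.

The two most frequent reciprocal classes, + pr + and c + b, are the parental types, so the F1 was + pr + / c + b.
The two rarest classes, + + + and c pr b, are the double crossovers. Comparing them with the parentals, only the pr allele has switched, so pr is the middle locus and the order is b – pr – c.
Crossovers in the pr–c interval produce the single-crossover classes c pr + and + + b (66 + 91 = 157) plus the double crossovers (5).
RF(pr–c) = (157 + 5) / 771 = 162/771 = 0.2101 → 21.0 centimorgans.

21.0 centimorgans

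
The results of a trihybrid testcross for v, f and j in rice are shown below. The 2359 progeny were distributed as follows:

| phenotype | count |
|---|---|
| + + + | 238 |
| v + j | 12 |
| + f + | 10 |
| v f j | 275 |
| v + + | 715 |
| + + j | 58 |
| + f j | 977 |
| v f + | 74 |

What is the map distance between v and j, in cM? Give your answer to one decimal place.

The two most frequent reciprocal classes, v + + and + f j, are the parental types, so the F1 was v + + / + f j.
The two rarest classes, v + j and + f +, are the double crossovers. Comparing them with the parentals, only the j allele has switched, so j is the middle locus and the order is f – j – v.
Crossovers in the j–v interval produce the single-crossover classes + + + and v f j (238 + 275 = 513) plus the double crossovers (22).
RF(j–v) = (513 + 22) / 2359 = 535/2359 = 0.2268 → 22.7 cM.

22.7 cM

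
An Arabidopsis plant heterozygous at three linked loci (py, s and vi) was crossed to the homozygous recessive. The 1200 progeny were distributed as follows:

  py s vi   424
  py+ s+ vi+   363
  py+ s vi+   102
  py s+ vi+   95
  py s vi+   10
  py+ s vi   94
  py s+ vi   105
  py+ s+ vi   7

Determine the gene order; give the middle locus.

The two most frequent reciprocal classes, py+ s+ vi+ and py s vi, are the parental types, so the F1 was py+ s+ vi+ / py s vi.
The two rarest classes, py+ s+ vi and py s vi+, are the double crossovers. Comparing them with the parentals, only the vi allele has switched, so vi is the middle locus and the order is s – vi – py.

vi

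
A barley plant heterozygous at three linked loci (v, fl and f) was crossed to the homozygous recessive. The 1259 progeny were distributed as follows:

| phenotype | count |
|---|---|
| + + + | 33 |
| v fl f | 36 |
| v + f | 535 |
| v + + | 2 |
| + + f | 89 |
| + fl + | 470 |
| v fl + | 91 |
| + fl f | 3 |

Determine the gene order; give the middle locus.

The two most frequent reciprocal classes, v + f and + fl +, are the parental types, so the F1 was v + f / + fl +.
The two rarest classes, v + + and + fl f, are the double crossovers. Comparing them with the parentals, only the f allele has switched, so f is the middle locus and the order is v – f – fl.

f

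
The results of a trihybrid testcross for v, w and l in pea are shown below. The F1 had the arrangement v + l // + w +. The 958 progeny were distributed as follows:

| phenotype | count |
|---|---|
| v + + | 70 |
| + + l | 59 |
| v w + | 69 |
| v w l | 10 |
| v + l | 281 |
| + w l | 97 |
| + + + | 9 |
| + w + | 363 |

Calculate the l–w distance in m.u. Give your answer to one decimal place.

19.4 m.u.

The two rarest classes, v w l and + + +, are the double crossovers. Comparing them with the parentals, only the w allele has switched, so w is the middle locus and the order is v – w – l.
Crossovers in the w–l interval produce the single-crossover classes v + + and + w l (70 + 97 = 167) plus the double crossovers (19).
RF(w–l) = (167 + 19) / 958 = 186/958 = 0.1942 → 19.4 m.u.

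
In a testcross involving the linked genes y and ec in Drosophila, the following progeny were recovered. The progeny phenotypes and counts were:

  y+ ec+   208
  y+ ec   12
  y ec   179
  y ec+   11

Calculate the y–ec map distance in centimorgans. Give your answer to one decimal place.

5.6 centimorgans

The two most frequent classes, y+ ec+ (208) and y ec (179), are the parental types, so the F1 was y+ ec+ / y ec.
The recombinant classes are y+ ec and y ec+: 12 + 11 = 23.
Recombination frequency = 23/410 = 0.0561 ≈ 5.6%, i.e. 5.6 centimorgans.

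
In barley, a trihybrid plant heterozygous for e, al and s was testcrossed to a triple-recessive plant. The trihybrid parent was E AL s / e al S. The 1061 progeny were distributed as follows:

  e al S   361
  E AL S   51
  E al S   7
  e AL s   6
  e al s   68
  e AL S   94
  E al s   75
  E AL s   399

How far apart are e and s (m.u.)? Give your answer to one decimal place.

The two rarest classes, e AL s and E al S, are the double crossovers. Comparing them with the parentals, only the e allele has switched, so e is the middle locus and the order is al – e – s.
Crossovers in the e–s interval produce the single-crossover classes E AL S and e al s (51 + 68 = 119) plus the double crossovers (13).
RF(e–s) = (119 + 13) / 1061 = 132/1061 = 0.1244 → 12.4 m.u.

12.4 m.u.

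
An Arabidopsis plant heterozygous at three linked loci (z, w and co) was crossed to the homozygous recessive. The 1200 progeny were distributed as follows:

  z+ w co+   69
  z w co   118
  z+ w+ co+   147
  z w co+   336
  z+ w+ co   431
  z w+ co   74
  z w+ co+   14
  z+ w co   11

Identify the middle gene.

The two most frequent reciprocal classes, z+ w+ co and z w co+, are the parental types, so the F1 was z+ w+ co / z w co+.
The two rarest classes, z+ w co and z w+ co+, are the double crossovers. Comparing them with the parentals, only the w allele has switched, so w is the middle locus and the order is z – w – co.

w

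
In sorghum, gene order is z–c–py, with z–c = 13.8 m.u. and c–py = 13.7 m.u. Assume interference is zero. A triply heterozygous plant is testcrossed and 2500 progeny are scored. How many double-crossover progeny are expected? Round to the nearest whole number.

Map distances give recombination frequencies of 0.138 and 0.137 for the two intervals.
With no interference, expected double-crossover frequency = 0.138 × 0.137 = 0.01891.
Expected number = 0.01891 × 2500 = 47.27 ≈ 47.

47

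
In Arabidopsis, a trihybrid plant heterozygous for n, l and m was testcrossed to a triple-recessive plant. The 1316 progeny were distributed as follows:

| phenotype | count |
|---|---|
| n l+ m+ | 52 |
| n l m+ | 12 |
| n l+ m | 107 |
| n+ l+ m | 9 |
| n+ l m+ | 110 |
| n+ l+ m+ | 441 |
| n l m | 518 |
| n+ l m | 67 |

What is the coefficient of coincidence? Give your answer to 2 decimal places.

0.83

The two most frequent reciprocal classes, n+ l+ m+ and n l m, are the parental types, so the F1 was n+ l+ m+ / n l m.
The two rarest classes, n+ l+ m and n l m+, are the double crossovers. Comparing them with the parentals, only the m allele has switched, so m is the middle locus and the order is l – m – n.
l–m: (217 + 21)/1316 = 0.1809; m–n: (119 + 21)/1316 = 0.1064.
Expected DCO frequency = 0.1809 × 0.1064 ≈ 0.01925; observed = 21/1316 ≈ 0.01596.
Coefficient of coincidence = 0.01596/0.01925 ≈ 0.83.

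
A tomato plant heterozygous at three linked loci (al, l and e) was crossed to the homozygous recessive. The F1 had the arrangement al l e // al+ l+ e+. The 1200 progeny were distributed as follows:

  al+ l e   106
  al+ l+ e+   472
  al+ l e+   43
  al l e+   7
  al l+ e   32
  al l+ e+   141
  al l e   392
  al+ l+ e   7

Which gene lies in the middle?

e

The two rarest classes, al l e+ and al+ l+ e, are the double crossovers. Comparing them with the parentals, only the e allele has switched, so e is the middle locus and the order is al – e – l.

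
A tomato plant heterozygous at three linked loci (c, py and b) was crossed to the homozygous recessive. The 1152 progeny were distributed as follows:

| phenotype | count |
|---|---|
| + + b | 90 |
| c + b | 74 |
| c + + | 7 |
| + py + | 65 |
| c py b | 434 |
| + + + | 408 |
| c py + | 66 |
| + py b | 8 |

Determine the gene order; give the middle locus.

The two most frequent reciprocal classes, c py b and + + +, are the parental types, so the F1 was c py b / + + +.
The two rarest classes, + py b and c + +, are the double crossovers. Comparing them with the parentals, only the c allele has switched, so c is the middle locus and the order is py – c – b.

c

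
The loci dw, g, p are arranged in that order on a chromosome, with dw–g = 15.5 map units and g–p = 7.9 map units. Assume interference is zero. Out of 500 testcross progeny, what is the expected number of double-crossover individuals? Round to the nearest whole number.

Map distances give recombination frequencies of 0.155 and 0.079 for the two intervals.
With no interference, expected double-crossover frequency = 0.155 × 0.079 = 0.01225.
Expected number = 0.01225 × 500 = 6.12 ≈ 6.

6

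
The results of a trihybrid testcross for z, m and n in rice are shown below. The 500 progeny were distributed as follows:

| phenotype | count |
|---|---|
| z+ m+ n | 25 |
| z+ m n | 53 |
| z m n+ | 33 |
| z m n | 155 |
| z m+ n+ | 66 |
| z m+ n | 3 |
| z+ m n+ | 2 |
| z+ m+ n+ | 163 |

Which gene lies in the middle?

m

The two most frequent reciprocal classes, z+ m+ n+ and z m n, are the parental types, so the F1 was z+ m+ n+ / z m n.
The two rarest classes, z+ m n+ and z m+ n, are the double crossovers. Comparing them with the parentals, only the m allele has switched, so m is the middle locus and the order is n – m – z.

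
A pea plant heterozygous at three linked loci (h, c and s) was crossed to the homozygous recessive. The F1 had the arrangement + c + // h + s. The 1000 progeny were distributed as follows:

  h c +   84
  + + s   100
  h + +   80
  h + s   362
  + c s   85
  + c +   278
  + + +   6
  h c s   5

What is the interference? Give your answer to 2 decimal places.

The two rarest classes, + + + and h c s, are the double crossovers. Comparing them with the parentals, only the c allele has switched, so c is the middle locus and the order is s – c – h.
s–c: (165 + 11)/1000 = 0.1760; c–h: (184 + 11)/1000 = 0.1950.
Expected DCO frequency = 0.1760 × 0.1950 ≈ 0.03432; observed = 11/1000 ≈ 0.01100.
Coefficient of coincidence = 0.01100/0.03432 ≈ 0.32; interference = 1 − 0.32 = 0.68.

0.68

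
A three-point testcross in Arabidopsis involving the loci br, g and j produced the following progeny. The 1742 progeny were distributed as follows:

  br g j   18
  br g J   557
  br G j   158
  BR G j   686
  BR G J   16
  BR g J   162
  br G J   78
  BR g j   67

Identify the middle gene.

The two most frequent reciprocal classes, BR G j and br g J, are the parental types, so the F1 was BR G j / br g J.
The two rarest classes, BR G J and br g j, are the double crossovers. Comparing them with the parentals, only the j allele has switched, so j is the middle locus and the order is br – j – g.

j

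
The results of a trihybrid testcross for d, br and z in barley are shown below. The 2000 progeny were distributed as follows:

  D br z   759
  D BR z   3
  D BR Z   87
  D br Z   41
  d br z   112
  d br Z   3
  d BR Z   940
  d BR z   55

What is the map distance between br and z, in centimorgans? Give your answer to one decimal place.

5.1 centimorgans

The two most frequent reciprocal classes, D br z and d BR Z, are the parental types, so the F1 was D br z / d BR Z.
The two rarest classes, D BR z and d br Z, are the double crossovers. Comparing them with the parentals, only the br allele has switched, so br is the middle locus and the order is d – br – z.
Crossovers in the br–z interval produce the single-crossover classes D br Z and d BR z (41 + 55 = 96) plus the double crossovers (6).
RF(br–z) = (96 + 6) / 2000 = 102/2000 = 0.0510 → 5.1 centimorgans.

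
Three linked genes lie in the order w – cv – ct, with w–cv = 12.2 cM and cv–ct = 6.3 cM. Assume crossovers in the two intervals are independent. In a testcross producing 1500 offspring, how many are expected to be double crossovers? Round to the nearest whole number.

12

Map distances give recombination frequencies of 0.122 and 0.063 for the two intervals.
With no interference, expected double-crossover frequency = 0.122 × 0.063 = 0.00769.
Expected number = 0.00769 × 1500 = 11.53 ≈ 12.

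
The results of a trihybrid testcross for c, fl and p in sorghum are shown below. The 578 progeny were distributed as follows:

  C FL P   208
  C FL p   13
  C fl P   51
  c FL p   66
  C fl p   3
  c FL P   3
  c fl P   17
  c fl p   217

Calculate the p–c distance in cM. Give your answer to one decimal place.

The two most frequent reciprocal classes, c fl p and C FL P, are the parental types, so the F1 was c fl p / C FL P.
The two rarest classes, C fl p and c FL P, are the double crossovers. Comparing them with the parentals, only the c allele has switched, so c is the middle locus and the order is p – c – fl.
Crossovers in the p–c interval produce the single-crossover classes c fl P and C FL p (17 + 13 = 30) plus the double crossovers (6).
RF(p–c) = (30 + 6) / 578 = 36/578 = 0.0623 → 6.2 cM.

6.2 cM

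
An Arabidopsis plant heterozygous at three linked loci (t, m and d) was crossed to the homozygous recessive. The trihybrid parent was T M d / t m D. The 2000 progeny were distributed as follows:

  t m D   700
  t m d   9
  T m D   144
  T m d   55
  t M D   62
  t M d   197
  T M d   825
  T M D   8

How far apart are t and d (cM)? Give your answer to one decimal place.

The two rarest classes, T M D and t m d, are the double crossovers. Comparing them with the parentals, only the d allele has switched, so d is the middle locus and the order is m – d – t.
Crossovers in the d–t interval produce the single-crossover classes t M d and T m D (197 + 144 = 341) plus the double crossovers (17).
RF(d–t) = (341 + 17) / 2000 = 358/2000 = 0.1790 → 17.9 cM.

17.9 cM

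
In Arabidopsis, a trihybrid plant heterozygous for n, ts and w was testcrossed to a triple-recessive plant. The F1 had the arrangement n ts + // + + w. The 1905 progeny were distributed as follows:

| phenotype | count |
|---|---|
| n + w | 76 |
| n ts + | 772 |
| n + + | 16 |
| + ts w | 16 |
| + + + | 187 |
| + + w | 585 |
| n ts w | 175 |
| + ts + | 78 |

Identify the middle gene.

The two rarest classes, n + + and + ts w, are the double crossovers. Comparing them with the parentals, only the ts allele has switched, so ts is the middle locus and the order is n – ts – w.

ts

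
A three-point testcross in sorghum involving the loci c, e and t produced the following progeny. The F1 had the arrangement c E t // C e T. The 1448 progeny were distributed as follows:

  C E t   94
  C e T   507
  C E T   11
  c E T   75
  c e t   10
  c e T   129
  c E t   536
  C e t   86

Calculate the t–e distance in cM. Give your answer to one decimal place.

12.6 cM

The two rarest classes, c e t and C E T, are the double crossovers. Comparing them with the parentals, only the e allele has switched, so e is the middle locus and the order is c – e – t.
Crossovers in the e–t interval produce the single-crossover classes c E T and C e t (75 + 86 = 161) plus the double crossovers (21).
RF(e–t) = (161 + 21) / 1448 = 182/1448 = 0.1257 → 12.6 cM.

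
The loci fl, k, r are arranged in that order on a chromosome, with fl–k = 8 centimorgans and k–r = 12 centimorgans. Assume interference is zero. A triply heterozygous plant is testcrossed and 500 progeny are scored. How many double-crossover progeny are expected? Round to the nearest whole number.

Map distances give recombination frequencies of 0.080 and 0.120 for the two intervals.
With no interference, expected double-crossover frequency = 0.080 × 0.120 = 0.00960.
Expected number = 0.00960 × 500 = 4.80 ≈ 5.

5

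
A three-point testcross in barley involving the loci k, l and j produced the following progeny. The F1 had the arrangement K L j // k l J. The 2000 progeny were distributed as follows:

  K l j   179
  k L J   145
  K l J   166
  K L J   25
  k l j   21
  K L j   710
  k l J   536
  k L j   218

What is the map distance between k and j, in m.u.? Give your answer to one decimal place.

The two rarest classes, K L J and k l j, are the double crossovers. Comparing them with the parentals, only the j allele has switched, so j is the middle locus and the order is k – j – l.
Crossovers in the k–j interval produce the single-crossover classes k L j and K l J (218 + 166 = 384) plus the double crossovers (46).
RF(k–j) = (384 + 46) / 2000 = 430/2000 = 0.2150 → 21.5 m.u.

21.5 m.u.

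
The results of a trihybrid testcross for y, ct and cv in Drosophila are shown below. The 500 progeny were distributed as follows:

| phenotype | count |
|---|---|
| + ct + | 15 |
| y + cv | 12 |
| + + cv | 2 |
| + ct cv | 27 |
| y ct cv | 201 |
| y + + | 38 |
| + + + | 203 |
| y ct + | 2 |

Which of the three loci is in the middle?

cv

The two most frequent reciprocal classes, y ct cv and + + +, are the parental types, so the F1 was y ct cv / + + +.
The two rarest classes, y ct + and + + cv, are the double crossovers. Comparing them with the parentals, only the cv allele has switched, so cv is the middle locus and the order is ct – cv – y.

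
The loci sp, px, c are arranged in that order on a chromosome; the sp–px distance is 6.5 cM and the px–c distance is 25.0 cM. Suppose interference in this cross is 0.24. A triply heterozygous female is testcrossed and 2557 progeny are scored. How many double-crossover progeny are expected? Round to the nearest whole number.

Map distances give recombination frequencies of 0.065 and 0.250 for the two intervals.
With interference 0.24 (so coincidence = 0.76), expected double-crossover frequency = 0.065 × 0.250 × 0.76 = 0.01235.
Expected number = 0.01235 × 2557 = 31.58 ≈ 32.

32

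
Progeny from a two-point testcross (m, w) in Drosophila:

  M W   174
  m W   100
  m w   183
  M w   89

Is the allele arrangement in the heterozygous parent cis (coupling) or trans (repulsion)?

The two most frequent classes are M W (174) and m w (183); these are the parental (non-recombinant) types.
So the F1 carried M W on one chromosome and m w on the other — the recessive alleles are on the same chromosome (cis / coupling).

cis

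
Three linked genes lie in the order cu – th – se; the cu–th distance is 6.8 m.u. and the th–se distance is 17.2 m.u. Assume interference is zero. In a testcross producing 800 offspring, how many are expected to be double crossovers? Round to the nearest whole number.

Map distances give recombination frequencies of 0.068 and 0.172 for the two intervals.
With no interference, expected double-crossover frequency = 0.068 × 0.172 = 0.01170.
Expected number = 0.01170 × 800 = 9.36 ≈ 9.

9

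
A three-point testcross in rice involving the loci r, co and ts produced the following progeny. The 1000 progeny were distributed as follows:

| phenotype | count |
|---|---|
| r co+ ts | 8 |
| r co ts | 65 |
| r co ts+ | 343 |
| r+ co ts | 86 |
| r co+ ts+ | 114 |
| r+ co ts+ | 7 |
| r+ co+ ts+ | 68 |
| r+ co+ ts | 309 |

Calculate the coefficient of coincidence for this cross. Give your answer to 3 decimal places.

0.471

The two most frequent reciprocal classes, r+ co+ ts and r co ts+, are the parental types, so the F1 was r+ co+ ts / r co ts+.
The two rarest classes, r co+ ts and r+ co ts+, are the double crossovers. Comparing them with the parentals, only the r allele has switched, so r is the middle locus and the order is ts – r – co.
ts–r: (133 + 15)/1000 = 0.1480; r–co: (200 + 15)/1000 = 0.2150.
Expected DCO frequency = 0.1480 × 0.2150 ≈ 0.03182; observed = 15/1000 ≈ 0.01500.
Coefficient of coincidence = 0.01500/0.03182 ≈ 0.471.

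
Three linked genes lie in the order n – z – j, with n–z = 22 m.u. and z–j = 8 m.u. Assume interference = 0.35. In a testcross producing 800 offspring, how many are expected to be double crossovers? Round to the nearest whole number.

Map distances give recombination frequencies of 0.220 and 0.080 for the two intervals.
With interference 0.35 (so coincidence = 0.65), expected double-crossover frequency = 0.220 × 0.080 × 0.65 = 0.01144.
Expected number = 0.01144 × 800 = 9.15 ≈ 9.

9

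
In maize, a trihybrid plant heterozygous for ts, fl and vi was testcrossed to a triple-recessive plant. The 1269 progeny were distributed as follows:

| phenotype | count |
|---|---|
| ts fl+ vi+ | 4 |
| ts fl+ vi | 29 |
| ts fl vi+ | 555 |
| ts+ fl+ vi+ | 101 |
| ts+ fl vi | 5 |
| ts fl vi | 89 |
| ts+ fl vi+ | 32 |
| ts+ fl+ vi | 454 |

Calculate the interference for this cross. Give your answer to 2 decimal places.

0.18

The two most frequent reciprocal classes, ts+ fl+ vi and ts fl vi+, are the parental types, so the F1 was ts+ fl+ vi / ts fl vi+.
The two rarest classes, ts+ fl vi and ts fl+ vi+, are the double crossovers. Comparing them with the parentals, only the fl allele has switched, so fl is the middle locus and the order is ts – fl – vi.
ts–fl: (61 + 9)/1269 = 0.0552; fl–vi: (190 + 9)/1269 = 0.1568.
Expected DCO frequency = 0.0552 × 0.1568 ≈ 0.00866; observed = 9/1269 ≈ 0.00709.
Coefficient of coincidence = 0.00709/0.00866 ≈ 0.82; interference = 1 − 0.82 = 0.18.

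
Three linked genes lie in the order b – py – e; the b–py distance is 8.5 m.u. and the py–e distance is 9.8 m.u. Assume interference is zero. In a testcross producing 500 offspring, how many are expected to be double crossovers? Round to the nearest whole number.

4

Map distances give recombination frequencies of 0.085 and 0.098 for the two intervals.
With no interference, expected double-crossover frequency = 0.085 × 0.098 = 0.00833.
Expected number = 0.00833 × 500 = 4.17 ≈ 4.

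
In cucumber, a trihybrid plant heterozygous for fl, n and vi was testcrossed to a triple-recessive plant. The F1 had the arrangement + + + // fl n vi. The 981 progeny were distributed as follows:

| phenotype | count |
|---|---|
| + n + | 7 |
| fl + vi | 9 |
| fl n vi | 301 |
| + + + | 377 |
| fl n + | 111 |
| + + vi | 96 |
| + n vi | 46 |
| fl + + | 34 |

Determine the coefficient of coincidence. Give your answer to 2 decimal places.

The two rarest classes, + n + and fl + vi, are the double crossovers. Comparing them with the parentals, only the n allele has switched, so n is the middle locus and the order is fl – n – vi.
fl–n: (80 + 16)/981 = 0.0979; n–vi: (207 + 16)/981 = 0.2273.
Expected DCO frequency = 0.0979 × 0.2273 ≈ 0.02225; observed = 16/981 ≈ 0.01631.
Coefficient of coincidence = 0.01631/0.02225 ≈ 0.73.

0.73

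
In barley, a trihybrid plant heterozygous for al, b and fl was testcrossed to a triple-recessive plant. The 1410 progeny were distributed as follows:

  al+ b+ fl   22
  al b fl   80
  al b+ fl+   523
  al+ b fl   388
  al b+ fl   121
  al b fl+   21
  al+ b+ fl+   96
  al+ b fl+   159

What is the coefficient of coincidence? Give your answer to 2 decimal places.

The two most frequent reciprocal classes, al+ b fl and al b+ fl+, are the parental types, so the F1 was al+ b fl / al b+ fl+.
The two rarest classes, al+ b+ fl and al b fl+, are the double crossovers. Comparing them with the parentals, only the b allele has switched, so b is the middle locus and the order is fl – b – al.
fl–b: (280 + 43)/1410 = 0.2291; b–al: (176 + 43)/1410 = 0.1553.
Expected DCO frequency = 0.2291 × 0.1553 ≈ 0.03558; observed = 43/1410 ≈ 0.03050.
Coefficient of coincidence = 0.03050/0.03558 ≈ 0.86.

0.86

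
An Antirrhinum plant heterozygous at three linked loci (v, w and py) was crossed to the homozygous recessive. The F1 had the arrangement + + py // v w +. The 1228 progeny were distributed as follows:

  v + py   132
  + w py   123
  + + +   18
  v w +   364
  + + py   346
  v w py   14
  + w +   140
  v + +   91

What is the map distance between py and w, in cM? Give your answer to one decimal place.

The two rarest classes, + + + and v w py, are the double crossovers. Comparing them with the parentals, only the py allele has switched, so py is the middle locus and the order is w – py – v.
Crossovers in the w–py interval produce the single-crossover classes + w py and v + + (123 + 91 = 214) plus the double crossovers (32).
RF(w–py) = (214 + 32) / 1228 = 246/1228 = 0.2003 → 20.0 cM.

20.0 cM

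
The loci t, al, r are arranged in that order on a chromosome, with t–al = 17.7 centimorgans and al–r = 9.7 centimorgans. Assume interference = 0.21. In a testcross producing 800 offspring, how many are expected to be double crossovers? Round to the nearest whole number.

11

Map distances give recombination frequencies of 0.177 and 0.097 for the two intervals.
With interference 0.21 (so coincidence = 0.79), expected double-crossover frequency = 0.177 × 0.097 × 0.79 = 0.01356.
Expected number = 0.01356 × 800 = 10.85 ≈ 11.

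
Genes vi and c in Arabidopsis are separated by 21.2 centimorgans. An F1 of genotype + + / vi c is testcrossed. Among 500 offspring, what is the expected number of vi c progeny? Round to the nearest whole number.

A map distance of 21.2 centimorgans corresponds to a recombination frequency of 0.212.
The F1 is + + / vi c, so vi c is a parental gamete class with expected frequency (1 − r)/2 = 0.788/2 = 0.3940.
Expected number = 0.3940 × 500 = 197.00 ≈ 197.

197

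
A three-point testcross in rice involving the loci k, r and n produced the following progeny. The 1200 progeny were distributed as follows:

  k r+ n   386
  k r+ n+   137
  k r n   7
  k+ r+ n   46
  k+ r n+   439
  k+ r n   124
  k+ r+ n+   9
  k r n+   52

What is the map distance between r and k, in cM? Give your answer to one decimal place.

The two most frequent reciprocal classes, k+ r n+ and k r+ n, are the parental types, so the F1 was k+ r n+ / k r+ n.
The two rarest classes, k+ r+ n+ and k r n, are the double crossovers. Comparing them with the parentals, only the r allele has switched, so r is the middle locus and the order is k – r – n.
Crossovers in the k–r interval produce the single-crossover classes k r n+ and k+ r+ n (52 + 46 = 98) plus the double crossovers (16).
RF(k–r) = (98 + 16) / 1200 = 114/1200 = 0.0950 → 9.5 cM.

9.5 cM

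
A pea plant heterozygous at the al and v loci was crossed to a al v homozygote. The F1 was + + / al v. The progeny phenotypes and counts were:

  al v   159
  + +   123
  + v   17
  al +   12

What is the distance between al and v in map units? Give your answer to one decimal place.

The recombinant classes are + v and al +: 17 + 12 = 29.
Recombination frequency = 29/311 = 0.0932 ≈ 9.3%, i.e. 9.3 map units.

9.3 map units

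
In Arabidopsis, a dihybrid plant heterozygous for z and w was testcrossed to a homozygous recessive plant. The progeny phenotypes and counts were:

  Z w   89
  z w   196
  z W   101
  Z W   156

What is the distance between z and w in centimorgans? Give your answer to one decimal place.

The two most frequent classes, Z W (156) and z w (196), are the parental types, so the F1 was Z W / z w.
The recombinant classes are Z w and z W: 89 + 101 = 190.
Recombination frequency = 190/542 = 0.3506 ≈ 35.1%, i.e. 35.1 centimorgans.

35.1 centimorgans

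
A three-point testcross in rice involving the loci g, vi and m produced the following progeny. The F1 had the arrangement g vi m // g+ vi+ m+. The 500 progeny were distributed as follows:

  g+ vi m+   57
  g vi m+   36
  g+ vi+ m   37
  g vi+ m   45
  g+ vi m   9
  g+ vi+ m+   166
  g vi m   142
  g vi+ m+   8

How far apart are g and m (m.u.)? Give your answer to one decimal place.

The two rarest classes, g+ vi m and g vi+ m+, are the double crossovers. Comparing them with the parentals, only the g allele has switched, so g is the middle locus and the order is m – g – vi.
Crossovers in the m–g interval produce the single-crossover classes g vi m+ and g+ vi+ m (36 + 37 = 73) plus the double crossovers (17).
RF(m–g) = (73 + 17) / 500 = 90/500 = 0.1800 → 18.0 m.u.

18.0 m.u.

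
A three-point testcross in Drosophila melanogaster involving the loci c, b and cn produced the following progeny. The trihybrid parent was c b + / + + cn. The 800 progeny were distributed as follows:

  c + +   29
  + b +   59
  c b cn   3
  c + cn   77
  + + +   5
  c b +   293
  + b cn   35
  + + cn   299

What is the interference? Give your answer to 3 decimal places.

0.383

The two rarest classes, c b cn and + + +, are the double crossovers. Comparing them with the parentals, only the cn allele has switched, so cn is the middle locus and the order is c – cn – b.
c–cn: (136 + 8)/800 = 0.1800; cn–b: (64 + 8)/800 = 0.0900.
Expected DCO frequency = 0.1800 × 0.0900 ≈ 0.01620; observed = 8/800 ≈ 0.01000.
Coefficient of coincidence = 0.01000/0.01620 ≈ 0.617; interference = 1 − 0.617 = 0.383.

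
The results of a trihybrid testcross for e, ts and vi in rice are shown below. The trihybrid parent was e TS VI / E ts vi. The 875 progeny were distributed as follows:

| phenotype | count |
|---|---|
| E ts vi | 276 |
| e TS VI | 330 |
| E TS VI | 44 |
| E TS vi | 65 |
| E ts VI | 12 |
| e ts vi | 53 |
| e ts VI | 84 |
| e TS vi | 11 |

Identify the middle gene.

The two rarest classes, e TS vi and E ts VI, are the double crossovers. Comparing them with the parentals, only the vi allele has switched, so vi is the middle locus and the order is ts – vi – e.

vi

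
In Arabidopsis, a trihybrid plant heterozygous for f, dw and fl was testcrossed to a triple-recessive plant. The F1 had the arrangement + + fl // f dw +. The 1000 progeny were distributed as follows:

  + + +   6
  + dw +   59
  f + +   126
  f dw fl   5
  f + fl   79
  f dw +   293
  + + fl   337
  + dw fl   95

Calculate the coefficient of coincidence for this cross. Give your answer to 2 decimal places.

0.32

The two rarest classes, + + + and f dw fl, are the double crossovers. Comparing them with the parentals, only the fl allele has switched, so fl is the middle locus and the order is f – fl – dw.
f–fl: (138 + 11)/1000 = 0.1490; fl–dw: (221 + 11)/1000 = 0.2320.
Expected DCO frequency = 0.1490 × 0.2320 ≈ 0.03457; observed = 11/1000 ≈ 0.01100.
Coefficient of coincidence = 0.01100/0.03457 ≈ 0.32.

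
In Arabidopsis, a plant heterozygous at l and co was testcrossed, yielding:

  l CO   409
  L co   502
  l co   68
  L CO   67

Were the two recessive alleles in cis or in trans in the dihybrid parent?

The two most frequent classes are L co (502) and l CO (409); these are the parental (non-recombinant) types.
So the F1 carried L co on one chromosome and l CO on the other — the recessive alleles are on opposite chromosomes (trans / repulsion).

trans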